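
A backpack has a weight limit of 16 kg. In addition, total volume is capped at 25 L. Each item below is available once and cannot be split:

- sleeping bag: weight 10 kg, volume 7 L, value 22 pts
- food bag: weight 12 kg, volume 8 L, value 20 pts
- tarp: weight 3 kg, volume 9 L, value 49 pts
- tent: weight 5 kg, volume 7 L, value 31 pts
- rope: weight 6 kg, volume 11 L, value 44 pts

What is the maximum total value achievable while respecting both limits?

Feasible sets respecting both limits:
- tarp+rope: weight 9, volume 20, value 93
- tarp+tent: weight 8, volume 16, value 80
- tent+rope: weight 11, volume 18, value 75
Best: 93 pts.

93 pts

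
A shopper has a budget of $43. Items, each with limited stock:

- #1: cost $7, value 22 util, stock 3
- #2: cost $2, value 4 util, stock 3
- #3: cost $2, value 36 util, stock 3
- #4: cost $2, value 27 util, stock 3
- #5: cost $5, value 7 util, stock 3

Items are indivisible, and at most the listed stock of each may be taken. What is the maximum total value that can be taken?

270 util

Best selections within cost 43 and stock limits:
- 3×#1 + 2×#2 + 3×#3 + 3×#4 + 1×#5: cost 42, value 270
- 3×#1 + 3×#3 + 3×#4 + 2×#5: cost 43, value 269
Best: 270 util.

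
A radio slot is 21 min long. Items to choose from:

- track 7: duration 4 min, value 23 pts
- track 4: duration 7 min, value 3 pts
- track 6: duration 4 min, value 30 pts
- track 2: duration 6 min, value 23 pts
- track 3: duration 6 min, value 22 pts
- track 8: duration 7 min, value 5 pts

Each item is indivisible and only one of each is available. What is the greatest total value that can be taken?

This is a 0/1 knapsack; check combinations near the capacity.
- track 7+track 6+track 2+track 3: duration 4+4+6+6=20, value 23+30+23+22=98
- track 7+track 6+track 2+track 8: duration 4+4+6+7=21, value 23+30+23+5=81
- track 7+track 6+track 3+track 8: duration 4+4+6+7=21, value 23+30+22+5=80
- track 7+track 4+track 6+track 2: duration 4+7+4+6=21, value 23+3+30+23=79
- track 7+track 4+track 6+track 3: duration 4+7+4+6=21, value 23+3+30+22=78
Best: 98 pts.

98 pts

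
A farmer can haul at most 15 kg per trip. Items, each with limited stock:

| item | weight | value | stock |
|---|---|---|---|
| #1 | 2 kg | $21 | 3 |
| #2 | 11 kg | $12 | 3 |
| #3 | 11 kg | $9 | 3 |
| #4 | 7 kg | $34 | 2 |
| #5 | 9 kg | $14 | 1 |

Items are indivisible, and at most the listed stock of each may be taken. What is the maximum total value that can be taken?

$97

Best selections within weight 15 and stock limits:
- 3×#1 + 1×#4: weight 13, value 97
- 3×#1 + 1×#5: weight 15, value 77
- 2×#1 + 1×#4: weight 11, value 76
- 2×#4: weight 14, value 68
Best: $97.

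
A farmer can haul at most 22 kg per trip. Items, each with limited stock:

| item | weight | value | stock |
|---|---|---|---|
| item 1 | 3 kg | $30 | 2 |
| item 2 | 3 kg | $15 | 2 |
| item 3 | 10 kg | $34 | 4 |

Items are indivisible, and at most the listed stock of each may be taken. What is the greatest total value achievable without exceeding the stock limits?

Top feasible selections:
- 2×item 1 + 2×item 2 + 1×item 3: weight 22, value 124
- 2×item 1 + 1×item 2 + 1×item 3: weight 19, value 109
Best: $124.

$124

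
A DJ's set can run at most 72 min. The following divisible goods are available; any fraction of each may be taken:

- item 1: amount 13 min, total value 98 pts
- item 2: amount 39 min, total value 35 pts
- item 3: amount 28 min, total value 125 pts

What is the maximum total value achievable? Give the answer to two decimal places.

250.82

Take in order of value per unit:
- item 1 (98/13 per unit): all 13 → value 98, running total 98.00
- item 3 (125/28 per unit): all 28 → value 125, running total 223.00
- item 2 (35/39 per unit): 31 of 39 → value 31×35/39 = 27.8205, running total 250.82
Total 250.82.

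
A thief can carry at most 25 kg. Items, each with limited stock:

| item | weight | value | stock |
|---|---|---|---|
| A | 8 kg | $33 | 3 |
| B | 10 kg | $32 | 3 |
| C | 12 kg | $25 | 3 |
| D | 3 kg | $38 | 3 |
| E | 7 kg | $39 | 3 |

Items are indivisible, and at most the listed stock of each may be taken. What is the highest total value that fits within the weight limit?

Best selections within weight 25 and stock limits:
- 3×D + 2×E: weight 23, value 192
- 1×A + 3×D + 1×E: weight 24, value 186
- 2×A + 3×D: weight 25, value 180
- 1×D + 3×E: weight 24, value 155
Best: $192.

$192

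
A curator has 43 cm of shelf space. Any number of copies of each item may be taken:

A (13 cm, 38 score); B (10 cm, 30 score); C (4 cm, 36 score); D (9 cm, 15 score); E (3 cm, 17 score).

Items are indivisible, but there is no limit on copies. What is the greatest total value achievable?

Best value-per-unit is C at 36/4; filling with it alone gives 10×36 = 360.
Optimal mix: 10×C + 1×E → length 43, value 377.

377 score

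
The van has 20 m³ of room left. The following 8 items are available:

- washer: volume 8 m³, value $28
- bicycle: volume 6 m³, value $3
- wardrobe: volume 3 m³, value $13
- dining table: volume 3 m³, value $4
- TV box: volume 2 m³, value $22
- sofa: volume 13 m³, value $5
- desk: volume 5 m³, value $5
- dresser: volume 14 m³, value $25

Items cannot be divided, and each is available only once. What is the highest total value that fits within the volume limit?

$68

Check high-value combinations within 20 m³:
- washer+wardrobe+TV box+desk: volume 8+3+2+5=18, value 28+13+22+5=68
- washer+wardrobe+dining table+TV box: volume 8+3+3+2=16, value 28+13+4+22=67
- washer+bicycle+wardrobe+TV box: volume 8+6+3+2=19, value 28+3+13+22=66
Best: $68.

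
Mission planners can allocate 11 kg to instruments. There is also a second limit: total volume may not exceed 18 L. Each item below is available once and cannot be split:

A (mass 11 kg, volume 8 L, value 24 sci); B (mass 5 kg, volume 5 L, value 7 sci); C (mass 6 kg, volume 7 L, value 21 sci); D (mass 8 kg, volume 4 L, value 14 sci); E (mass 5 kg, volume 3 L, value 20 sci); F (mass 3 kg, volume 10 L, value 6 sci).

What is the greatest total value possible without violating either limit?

Feasible sets respecting both limits:
- C+E: mass 11, volume 10, value 41
- B+C: mass 11, volume 12, value 28
- B+E: mass 10, volume 8, value 27
Best: 41 sci.

41 sci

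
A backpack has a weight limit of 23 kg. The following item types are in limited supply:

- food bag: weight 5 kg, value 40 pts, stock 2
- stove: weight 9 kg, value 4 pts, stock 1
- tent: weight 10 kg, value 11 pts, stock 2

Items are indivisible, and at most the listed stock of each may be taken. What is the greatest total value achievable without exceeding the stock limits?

91 pts

Top feasible selections:
- 2×food bag + 1×tent: weight 20, value 91
- 2×food bag + 1×stove: weight 19, value 84
- 2×food bag: weight 10, value 80
- 1×food bag + 1×tent: weight 15, value 51
Best: 91 pts.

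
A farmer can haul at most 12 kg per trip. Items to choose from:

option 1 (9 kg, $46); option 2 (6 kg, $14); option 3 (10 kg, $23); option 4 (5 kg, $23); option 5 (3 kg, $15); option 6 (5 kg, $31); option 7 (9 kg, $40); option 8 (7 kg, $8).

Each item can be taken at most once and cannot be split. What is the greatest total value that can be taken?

Check high-value combinations within 12 kg:
- option 1+option 5: weight 9+3=12, value 46+15=61
- option 5+option 7: weight 3+9=12, value 15+40=55
- option 4+option 6: weight 5+5=10, value 23+31=54
- option 5+option 6: weight 3+5=8, value 15+31=46
Best: $61.

$61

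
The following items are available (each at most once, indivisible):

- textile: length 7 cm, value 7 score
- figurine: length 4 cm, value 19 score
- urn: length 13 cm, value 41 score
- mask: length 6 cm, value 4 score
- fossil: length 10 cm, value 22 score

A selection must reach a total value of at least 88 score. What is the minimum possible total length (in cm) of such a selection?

34

Subsets with value ≥ 88, sorted by total length:
- textile+figurine+urn+fossil: length 34, value 89
- textile+figurine+urn+mask+fossil: length 40, value 93
Minimum length: 34 cm.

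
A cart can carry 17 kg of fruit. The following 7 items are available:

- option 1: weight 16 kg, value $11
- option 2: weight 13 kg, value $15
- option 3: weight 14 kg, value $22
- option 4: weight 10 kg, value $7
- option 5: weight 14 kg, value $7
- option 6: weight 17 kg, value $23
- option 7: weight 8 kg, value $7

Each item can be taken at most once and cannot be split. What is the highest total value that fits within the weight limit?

$23

This is a 0/1 knapsack; check combinations near the capacity.
- option 6: weight 17, value 23
- option 3: weight 14, value 22
- option 2: weight 13, value 15
- option 1: weight 16, value 11
Best: $23.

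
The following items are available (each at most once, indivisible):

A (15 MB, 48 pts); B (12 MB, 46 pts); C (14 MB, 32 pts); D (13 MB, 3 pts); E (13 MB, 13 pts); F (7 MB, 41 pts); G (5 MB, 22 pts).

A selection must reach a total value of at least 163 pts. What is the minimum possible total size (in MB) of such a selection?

Subsets with value ≥ 163, sorted by total size:
- A+B+C+F: size 48, value 167
- A+B+E+F+G: size 52, value 170
- A+B+C+F+G: size 53, value 189
- A+B+C+E+F: size 61, value 180
Minimum size: 48 MB.

48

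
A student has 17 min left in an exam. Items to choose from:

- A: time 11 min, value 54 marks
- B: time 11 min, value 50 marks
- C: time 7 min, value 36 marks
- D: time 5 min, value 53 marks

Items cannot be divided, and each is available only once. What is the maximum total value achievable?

Check high-value combinations within 17 min:
- A+D: time 11+5=16, value 54+53=107
- B+D: time 11+5=16, value 50+53=103
- C+D: time 7+5=12, value 36+53=89
- A: time 11, value 54
Best: 107 marks.

107 marks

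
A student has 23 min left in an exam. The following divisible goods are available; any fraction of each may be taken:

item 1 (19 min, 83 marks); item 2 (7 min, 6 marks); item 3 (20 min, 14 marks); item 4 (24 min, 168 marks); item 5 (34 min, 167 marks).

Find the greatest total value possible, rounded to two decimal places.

Take in order of value per unit:
- item 4 (168/24 per unit): 23 of 24 → value 23×168/24 = 161.0000, running total 161.00
Total 161.00.

161.00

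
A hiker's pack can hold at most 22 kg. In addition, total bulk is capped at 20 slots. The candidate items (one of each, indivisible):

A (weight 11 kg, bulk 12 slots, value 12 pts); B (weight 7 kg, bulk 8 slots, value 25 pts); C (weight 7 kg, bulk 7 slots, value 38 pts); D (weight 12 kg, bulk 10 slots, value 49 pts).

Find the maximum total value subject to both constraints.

87 pts

Feasible sets respecting both limits:
- C+D: weight 19, bulk 17, value 87
- B+D: weight 19, bulk 18, value 74
- B+C: weight 14, bulk 15, value 63
Best: 87 pts.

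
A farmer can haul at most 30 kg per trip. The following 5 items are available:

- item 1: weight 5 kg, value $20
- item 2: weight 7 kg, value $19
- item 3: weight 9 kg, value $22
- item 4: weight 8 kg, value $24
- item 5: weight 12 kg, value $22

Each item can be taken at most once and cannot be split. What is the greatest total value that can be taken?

Check high-value combinations within 30 kg:
- item 1+item 2+item 3+item 4: weight 5+7+9+8=29, value 20+19+22+24=85
- item 3+item 4+item 5: weight 9+8+12=29, value 22+24+22=68
- item 1+item 3+item 4: weight 5+9+8=22, value 20+22+24=66
Best: $85.

$85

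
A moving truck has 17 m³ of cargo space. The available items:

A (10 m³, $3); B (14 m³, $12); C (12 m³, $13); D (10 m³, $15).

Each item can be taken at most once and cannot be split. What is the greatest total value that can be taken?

This is a 0/1 knapsack; check combinations near the capacity.
- D: volume 10, value 15
- C: volume 12, value 13
- B: volume 14, value 12
- A: volume 10, value 3
Best: $15.

$15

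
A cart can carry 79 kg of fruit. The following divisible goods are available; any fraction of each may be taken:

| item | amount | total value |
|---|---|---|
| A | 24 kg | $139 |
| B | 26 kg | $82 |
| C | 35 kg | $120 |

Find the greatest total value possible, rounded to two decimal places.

Take in order of value per unit:
- A (139/24 per unit): all 24 → value 139, running total 139.00
- C (120/35 per unit): all 35 → value 120, running total 259.00
- B (82/26 per unit): 20 of 26 → value 20×82/26 = 63.0769, running total 322.08
Total 322.08.

322.08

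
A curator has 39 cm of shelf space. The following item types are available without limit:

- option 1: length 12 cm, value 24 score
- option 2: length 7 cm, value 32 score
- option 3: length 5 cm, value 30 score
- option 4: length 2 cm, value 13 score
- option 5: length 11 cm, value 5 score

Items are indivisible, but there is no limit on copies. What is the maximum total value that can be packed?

251 score

Best value-per-unit is option 4 at 13/2; filling with it alone gives 19×13 = 247.
Optimal mix: 1×option 3 + 17×option 4 → length 39, value 251.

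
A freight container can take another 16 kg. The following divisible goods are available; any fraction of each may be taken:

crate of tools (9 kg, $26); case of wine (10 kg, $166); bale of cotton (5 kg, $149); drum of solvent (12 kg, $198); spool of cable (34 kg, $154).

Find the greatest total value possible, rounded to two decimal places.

331.50

Take in order of value per unit:
- bale of cotton (149/5 per unit): all 5 → value 149, running total 149.00
- case of wine (166/10 per unit): all 10 → value 166, running total 315.00
- drum of solvent (198/12 per unit): 1 of 12 → value 1×198/12 = 16.5000, running total 331.50
Total 331.50.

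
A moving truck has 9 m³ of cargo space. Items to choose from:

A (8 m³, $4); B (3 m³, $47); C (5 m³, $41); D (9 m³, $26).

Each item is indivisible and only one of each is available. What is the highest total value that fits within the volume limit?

$88

Check high-value combinations within 9 m³:
- B+C: volume 3+5=8, value 47+41=88
- B: volume 3, value 47
- C: volume 5, value 41
- D: volume 9, value 26
- A: volume 8, value 4
Best: $88.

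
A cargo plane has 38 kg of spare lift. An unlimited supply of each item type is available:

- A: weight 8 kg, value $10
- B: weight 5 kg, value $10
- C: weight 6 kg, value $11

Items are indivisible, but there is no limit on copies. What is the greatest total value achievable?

Best value-per-unit is B at 10/5; filling with it alone gives 7×10 = 70.
Optimal mix: 4×B + 3×C → weight 38, value 73.

$73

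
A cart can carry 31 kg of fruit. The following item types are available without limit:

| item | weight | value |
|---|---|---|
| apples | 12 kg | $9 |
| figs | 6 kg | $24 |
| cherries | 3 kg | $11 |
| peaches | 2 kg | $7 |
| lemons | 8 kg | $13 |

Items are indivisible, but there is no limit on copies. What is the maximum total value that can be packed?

$121

Best value-per-unit is figs at 24/6; filling with it alone gives 5×24 = 120.
Optimal mix: 4×figs + 1×cherries + 2×peaches → weight 31, value 121.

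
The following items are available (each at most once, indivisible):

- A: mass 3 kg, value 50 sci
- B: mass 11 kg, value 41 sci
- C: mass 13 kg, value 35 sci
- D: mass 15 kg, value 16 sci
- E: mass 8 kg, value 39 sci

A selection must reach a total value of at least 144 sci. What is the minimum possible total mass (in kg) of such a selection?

35

Subsets with value ≥ 144, sorted by total mass:
- A+B+C+E: mass 35, value 165
- A+B+D+E: mass 37, value 146
- A+B+C+D+E: mass 50, value 181
Minimum mass: 35 kg.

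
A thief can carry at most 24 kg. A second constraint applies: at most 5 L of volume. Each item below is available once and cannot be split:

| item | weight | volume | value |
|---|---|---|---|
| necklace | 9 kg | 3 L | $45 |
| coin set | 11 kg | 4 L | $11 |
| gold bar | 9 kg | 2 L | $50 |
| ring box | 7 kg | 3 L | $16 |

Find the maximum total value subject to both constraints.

Feasible sets respecting both limits:
- necklace+gold bar: weight 18, volume 5, value 95
- gold bar+ring box: weight 16, volume 5, value 66
- gold bar: weight 9, volume 2, value 50
- necklace: weight 9, volume 3, value 45
Best: $95.

$95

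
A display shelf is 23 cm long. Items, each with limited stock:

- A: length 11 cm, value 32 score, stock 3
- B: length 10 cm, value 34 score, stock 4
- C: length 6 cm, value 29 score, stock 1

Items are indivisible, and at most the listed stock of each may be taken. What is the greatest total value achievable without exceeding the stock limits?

Top feasible selections:
- 2×B: length 20, value 68
- 1×A + 1×B: length 21, value 66
- 2×A: length 22, value 64
Best: 68 score.

68 score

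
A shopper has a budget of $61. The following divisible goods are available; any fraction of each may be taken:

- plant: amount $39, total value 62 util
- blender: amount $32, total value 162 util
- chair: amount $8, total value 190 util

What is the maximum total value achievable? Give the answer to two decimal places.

385.38

Take in order of value per unit:
- chair (190/8 per unit): all 8 → value 190, running total 190.00
- blender (162/32 per unit): all 32 → value 162, running total 352.00
- plant (62/39 per unit): 21 of 39 → value 21×62/39 = 33.3846, running total 385.38
Total 385.38.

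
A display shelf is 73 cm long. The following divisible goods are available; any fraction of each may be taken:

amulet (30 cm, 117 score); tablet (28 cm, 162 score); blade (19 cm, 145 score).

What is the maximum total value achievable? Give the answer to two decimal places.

408.40

Take in order of value per unit:
- blade (145/19 per unit): all 19 → value 145, running total 145.00
- tablet (162/28 per unit): all 28 → value 162, running total 307.00
- amulet (117/30 per unit): 26 of 30 → value 26×117/30 = 101.4000, running total 408.40
Total 408.40.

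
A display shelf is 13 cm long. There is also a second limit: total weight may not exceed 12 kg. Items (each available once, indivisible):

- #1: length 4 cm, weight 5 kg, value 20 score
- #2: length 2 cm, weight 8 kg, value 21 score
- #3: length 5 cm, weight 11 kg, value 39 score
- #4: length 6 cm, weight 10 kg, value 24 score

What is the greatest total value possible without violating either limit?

Feasible sets respecting both limits:
- #3: length 5, weight 11, value 39
- #4: length 6, weight 10, value 24
- #2: length 2, weight 8, value 21
Best: 39 score.

39 score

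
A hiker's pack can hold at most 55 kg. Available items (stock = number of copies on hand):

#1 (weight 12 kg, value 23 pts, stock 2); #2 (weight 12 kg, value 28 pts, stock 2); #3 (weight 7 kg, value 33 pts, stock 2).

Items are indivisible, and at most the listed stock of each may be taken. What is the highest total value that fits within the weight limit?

Top feasible selections:
- 1×#1 + 2×#2 + 2×#3: weight 50, value 145
- 2×#1 + 1×#2 + 2×#3: weight 50, value 140
- 2×#1 + 2×#2 + 1×#3: weight 55, value 135
Best: 145 pts.

145 pts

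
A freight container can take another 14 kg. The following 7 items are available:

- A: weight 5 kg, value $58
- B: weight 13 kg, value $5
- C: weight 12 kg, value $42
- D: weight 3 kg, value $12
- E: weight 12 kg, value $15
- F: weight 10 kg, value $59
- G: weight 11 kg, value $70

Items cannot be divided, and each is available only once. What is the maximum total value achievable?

$82

Check high-value combinations within 14 kg:
- D+G: weight 3+11=14, value 12+70=82
- D+F: weight 3+10=13, value 12+59=71
- A+D: weight 5+3=8, value 58+12=70
- G: weight 11, value 70
- F: weight 10, value 59
Best: $82.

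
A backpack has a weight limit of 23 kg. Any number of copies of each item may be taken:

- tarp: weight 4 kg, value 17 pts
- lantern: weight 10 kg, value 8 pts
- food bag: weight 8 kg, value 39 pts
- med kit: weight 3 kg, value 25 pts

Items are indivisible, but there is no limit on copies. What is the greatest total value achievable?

Best value-per-unit is med kit at 25/3, and filling with it alone uses weight 7×3=21. No mix of the others beats 7×25 = 175.

175 pts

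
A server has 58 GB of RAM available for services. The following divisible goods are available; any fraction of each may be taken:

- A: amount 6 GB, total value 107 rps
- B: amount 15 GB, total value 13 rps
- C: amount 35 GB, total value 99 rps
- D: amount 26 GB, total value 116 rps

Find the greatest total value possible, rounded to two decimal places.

Take in order of value per unit:
- A (107/6 per unit): all 6 → value 107, running total 107.00
- D (116/26 per unit): all 26 → value 116, running total 223.00
- C (99/35 per unit): 26 of 35 → value 26×99/35 = 73.5429, running total 296.54
Total 296.54.

296.54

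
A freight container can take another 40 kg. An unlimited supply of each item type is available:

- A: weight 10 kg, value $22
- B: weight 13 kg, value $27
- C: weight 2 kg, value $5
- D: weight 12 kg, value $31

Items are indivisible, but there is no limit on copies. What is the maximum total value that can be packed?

Best value-per-unit is D at 31/12; filling with it alone gives 3×31 = 93.
Optimal mix: 2×C + 3×D → weight 40, value 103.

$103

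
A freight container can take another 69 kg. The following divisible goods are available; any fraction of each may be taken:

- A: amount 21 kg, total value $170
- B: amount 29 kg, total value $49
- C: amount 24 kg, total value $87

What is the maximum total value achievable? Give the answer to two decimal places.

Take in order of value per unit:
- A (170/21 per unit): all 21 → value 170, running total 170.00
- C (87/24 per unit): all 24 → value 87, running total 257.00
- B (49/29 per unit): 24 of 29 → value 24×49/29 = 40.5517, running total 297.55
Total 297.55.

297.55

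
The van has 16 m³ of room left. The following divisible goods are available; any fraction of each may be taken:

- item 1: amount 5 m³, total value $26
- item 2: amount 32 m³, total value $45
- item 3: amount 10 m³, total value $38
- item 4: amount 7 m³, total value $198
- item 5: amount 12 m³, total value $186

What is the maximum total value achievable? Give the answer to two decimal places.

337.50

Take in order of value per unit:
- item 4 (198/7 per unit): all 7 → value 198, running total 198.00
- item 5 (186/12 per unit): 9 of 12 → value 9×186/12 = 139.5000, running total 337.50
Total 337.50.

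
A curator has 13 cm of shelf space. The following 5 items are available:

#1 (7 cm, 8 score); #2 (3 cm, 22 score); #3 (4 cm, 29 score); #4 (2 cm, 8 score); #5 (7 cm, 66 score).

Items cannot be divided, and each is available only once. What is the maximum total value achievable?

Check high-value combinations within 13 cm:
- #3+#4+#5: length 4+2+7=13, value 29+8+66=103
- #2+#4+#5: length 3+2+7=12, value 22+8+66=96
- #3+#5: length 4+7=11, value 29+66=95
- #2+#5: length 3+7=10, value 22+66=88
- #4+#5: length 2+7=9, value 8+66=74
Best: 103 score.

103 score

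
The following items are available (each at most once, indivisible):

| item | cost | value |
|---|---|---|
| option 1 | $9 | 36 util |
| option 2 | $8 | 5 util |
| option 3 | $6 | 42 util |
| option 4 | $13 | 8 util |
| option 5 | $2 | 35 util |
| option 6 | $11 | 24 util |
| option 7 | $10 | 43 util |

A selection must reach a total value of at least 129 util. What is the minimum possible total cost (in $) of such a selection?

Subsets with value ≥ 129, sorted by total cost:
- option 1+option 3+option 5+option 7: cost 27, value 156
- option 1+option 3+option 5+option 6: cost 28, value 137
Minimum cost: 27 $.

27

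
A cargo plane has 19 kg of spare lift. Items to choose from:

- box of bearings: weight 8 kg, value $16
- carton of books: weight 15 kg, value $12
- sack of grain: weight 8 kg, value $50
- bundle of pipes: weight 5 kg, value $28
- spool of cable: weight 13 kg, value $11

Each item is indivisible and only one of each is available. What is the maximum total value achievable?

This is a 0/1 knapsack; check combinations near the capacity.
- sack of grain+bundle of pipes: weight 8+5=13, value 50+28=78
- box of bearings+sack of grain: weight 8+8=16, value 16+50=66
- sack of grain: weight 8, value 50
- box of bearings+bundle of pipes: weight 8+5=13, value 16+28=44
Best: $78.

$78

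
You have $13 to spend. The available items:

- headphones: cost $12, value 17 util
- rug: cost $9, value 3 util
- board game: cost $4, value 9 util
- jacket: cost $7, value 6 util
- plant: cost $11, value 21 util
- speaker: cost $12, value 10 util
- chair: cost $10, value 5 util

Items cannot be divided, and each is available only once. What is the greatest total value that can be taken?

Check high-value combinations within $13:
- plant: cost 11, value 21
- headphones: cost 12, value 17
- board game+jacket: cost 4+7=11, value 9+6=15
- rug+board game: cost 9+4=13, value 3+9=12
- speaker: cost 12, value 10
Best: 21 util.

21 util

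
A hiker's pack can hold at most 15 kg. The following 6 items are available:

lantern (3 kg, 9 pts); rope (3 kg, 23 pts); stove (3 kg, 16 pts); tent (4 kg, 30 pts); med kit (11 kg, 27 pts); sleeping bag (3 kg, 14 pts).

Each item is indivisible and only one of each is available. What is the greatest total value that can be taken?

This is a 0/1 knapsack; check combinations near the capacity.
- rope+stove+tent+sleeping bag: weight 3+3+4+3=13, value 23+16+30+14=83
- lantern+rope+stove+tent: weight 3+3+3+4=13, value 9+23+16+30=78
- lantern+rope+tent+sleeping bag: weight 3+3+4+3=13, value 9+23+30+14=76
- rope+stove+tent: weight 3+3+4=10, value 23+16+30=69
- lantern+stove+tent+sleeping bag: weight 3+3+4+3=13, value 9+16+30+14=69
Best: 83 pts.

83 pts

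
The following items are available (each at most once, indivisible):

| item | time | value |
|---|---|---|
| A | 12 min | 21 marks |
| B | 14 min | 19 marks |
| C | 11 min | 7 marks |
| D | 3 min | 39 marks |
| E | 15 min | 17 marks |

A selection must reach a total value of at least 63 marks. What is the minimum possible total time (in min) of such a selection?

Subsets with value ≥ 63, sorted by total time:
- A+C+D: time 26, value 67
- B+C+D: time 28, value 65
- A+B+D: time 29, value 79
Minimum time: 26 min.

26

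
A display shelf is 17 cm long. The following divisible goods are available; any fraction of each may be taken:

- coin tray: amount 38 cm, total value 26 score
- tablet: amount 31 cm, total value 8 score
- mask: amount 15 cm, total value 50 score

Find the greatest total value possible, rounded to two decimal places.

Take in order of value per unit:
- mask (50/15 per unit): all 15 → value 50, running total 50.00
- coin tray (26/38 per unit): 2 of 38 → value 2×26/38 = 1.3684, running total 51.37
Total 51.37.

51.37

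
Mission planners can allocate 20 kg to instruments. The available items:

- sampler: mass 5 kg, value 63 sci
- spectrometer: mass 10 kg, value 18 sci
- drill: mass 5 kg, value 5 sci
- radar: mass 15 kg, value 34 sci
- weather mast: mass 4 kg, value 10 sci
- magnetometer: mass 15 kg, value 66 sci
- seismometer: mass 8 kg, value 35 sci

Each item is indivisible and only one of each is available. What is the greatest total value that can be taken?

Check high-value combinations within 20 kg:
- sampler+magnetometer: mass 5+15=20, value 63+66=129
- sampler+weather mast+seismometer: mass 5+4+8=17, value 63+10+35=108
- sampler+drill+seismometer: mass 5+5+8=18, value 63+5+35=103
Best: 129 sci.

129 sci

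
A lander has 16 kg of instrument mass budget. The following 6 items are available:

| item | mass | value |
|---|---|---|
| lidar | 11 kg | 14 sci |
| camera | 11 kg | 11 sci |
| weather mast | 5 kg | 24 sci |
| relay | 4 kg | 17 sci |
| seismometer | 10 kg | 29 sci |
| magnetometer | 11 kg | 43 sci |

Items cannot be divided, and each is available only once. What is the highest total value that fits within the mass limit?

Check high-value combinations within 16 kg:
- weather mast+magnetometer: mass 5+11=16, value 24+43=67
- relay+magnetometer: mass 4+11=15, value 17+43=60
- weather mast+seismometer: mass 5+10=15, value 24+29=53
- relay+seismometer: mass 4+10=14, value 17+29=46
- magnetometer: mass 11, value 43
Best: 67 sci.

67 sci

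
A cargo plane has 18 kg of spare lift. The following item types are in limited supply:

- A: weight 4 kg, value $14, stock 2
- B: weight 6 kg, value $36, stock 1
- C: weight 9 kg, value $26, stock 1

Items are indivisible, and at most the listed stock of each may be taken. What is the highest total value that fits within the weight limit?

$64

Best selections within weight 18 and stock limits:
- 2×A + 1×B: weight 14, value 64
- 1×B + 1×C: weight 15, value 62
- 2×A + 1×C: weight 17, value 54
- 1×A + 1×B: weight 10, value 50
Best: $64.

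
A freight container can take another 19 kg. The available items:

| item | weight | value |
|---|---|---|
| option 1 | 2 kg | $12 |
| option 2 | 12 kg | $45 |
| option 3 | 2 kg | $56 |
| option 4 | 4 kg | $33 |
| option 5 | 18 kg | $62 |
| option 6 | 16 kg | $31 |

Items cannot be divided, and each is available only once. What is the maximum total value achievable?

Check high-value combinations within 19 kg:
- option 2+option 3+option 4: weight 12+2+4=18, value 45+56+33=134
- option 1+option 2+option 3: weight 2+12+2=16, value 12+45+56=113
- option 1+option 3+option 4: weight 2+2+4=8, value 12+56+33=101
Best: $134.

$134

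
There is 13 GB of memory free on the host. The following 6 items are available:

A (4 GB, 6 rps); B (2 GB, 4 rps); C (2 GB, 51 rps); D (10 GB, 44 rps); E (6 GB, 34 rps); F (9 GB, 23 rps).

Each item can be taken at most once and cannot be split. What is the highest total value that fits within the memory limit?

95 rps

Check high-value combinations within 13 GB:
- C+D: memory 2+10=12, value 51+44=95
- A+C+E: memory 4+2+6=12, value 6+51+34=91
- B+C+E: memory 2+2+6=10, value 4+51+34=89
- C+E: memory 2+6=8, value 51+34=85
Best: 95 rps.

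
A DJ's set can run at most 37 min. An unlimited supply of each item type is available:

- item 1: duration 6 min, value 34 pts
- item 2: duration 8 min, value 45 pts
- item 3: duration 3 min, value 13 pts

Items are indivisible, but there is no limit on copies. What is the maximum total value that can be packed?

Best value-per-unit is item 1 at 34/6; filling with it alone gives 6×34 = 204.
Optimal mix: 3×item 1 + 2×item 2 + 1×item 3 → duration 37, value 205.

205 pts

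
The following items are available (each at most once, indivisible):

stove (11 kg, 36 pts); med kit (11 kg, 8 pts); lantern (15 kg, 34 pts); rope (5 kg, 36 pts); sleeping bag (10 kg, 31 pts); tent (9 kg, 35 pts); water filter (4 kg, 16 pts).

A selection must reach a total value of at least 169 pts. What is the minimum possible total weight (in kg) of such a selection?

Subsets with value ≥ 169, sorted by total weight:
- stove+lantern+rope+sleeping bag+tent: weight 50, value 172
- stove+lantern+rope+sleeping bag+tent+water filter: weight 54, value 188
- stove+med kit+lantern+rope+sleeping bag+tent: weight 61, value 180
Minimum weight: 50 kg.

50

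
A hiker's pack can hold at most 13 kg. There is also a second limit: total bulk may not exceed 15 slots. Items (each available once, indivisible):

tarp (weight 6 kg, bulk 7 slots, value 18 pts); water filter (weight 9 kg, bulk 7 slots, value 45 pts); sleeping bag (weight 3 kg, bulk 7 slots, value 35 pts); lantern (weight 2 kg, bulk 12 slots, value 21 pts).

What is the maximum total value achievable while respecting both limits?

80 pts

Feasible sets respecting both limits:
- water filter+sleeping bag: weight 12, bulk 14, value 80
- tarp+sleeping bag: weight 9, bulk 14, value 53
- water filter: weight 9, bulk 7, value 45
- sleeping bag: weight 3, bulk 7, value 35
Best: 80 pts.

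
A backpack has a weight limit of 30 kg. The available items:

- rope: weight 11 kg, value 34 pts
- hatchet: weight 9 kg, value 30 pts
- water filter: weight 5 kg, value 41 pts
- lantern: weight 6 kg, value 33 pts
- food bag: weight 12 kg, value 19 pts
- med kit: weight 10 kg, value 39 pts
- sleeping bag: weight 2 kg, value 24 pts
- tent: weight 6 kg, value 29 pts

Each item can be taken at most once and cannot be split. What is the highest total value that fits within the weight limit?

166 pts

Check high-value combinations within 30 kg:
- water filter+lantern+med kit+sleeping bag+tent: weight 5+6+10+2+6=29, value 41+33+39+24+29=166
- rope+water filter+lantern+sleeping bag+tent: weight 11+5+6+2+6=30, value 34+41+33+24+29=161
- hatchet+water filter+lantern+sleeping bag+tent: weight 9+5+6+2+6=28, value 30+41+33+24+29=157
Best: 166 pts.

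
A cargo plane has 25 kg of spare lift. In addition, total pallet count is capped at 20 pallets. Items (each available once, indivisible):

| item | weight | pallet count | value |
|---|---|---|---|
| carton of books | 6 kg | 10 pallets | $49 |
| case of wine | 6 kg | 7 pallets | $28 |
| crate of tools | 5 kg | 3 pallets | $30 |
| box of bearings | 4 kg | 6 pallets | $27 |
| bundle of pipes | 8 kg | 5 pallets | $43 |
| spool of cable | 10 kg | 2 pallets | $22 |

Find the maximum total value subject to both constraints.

Feasible sets respecting both limits:
- carton of books+crate of tools+bundle of pipes: weight 19, pallet count 18, value 122
- carton of books+bundle of pipes+spool of cable: weight 24, pallet count 17, value 114
- carton of books+case of wine+crate of tools: weight 17, pallet count 20, value 107
- case of wine+crate of tools+box of bearings+spool of cable: weight 25, pallet count 18, value 107
Best: $122.

$122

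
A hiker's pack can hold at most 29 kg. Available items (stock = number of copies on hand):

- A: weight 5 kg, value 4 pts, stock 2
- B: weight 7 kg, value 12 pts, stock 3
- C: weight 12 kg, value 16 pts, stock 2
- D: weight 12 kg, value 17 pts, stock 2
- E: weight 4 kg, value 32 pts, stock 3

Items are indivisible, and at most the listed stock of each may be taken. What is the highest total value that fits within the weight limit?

Top feasible selections:
- 2×B + 3×E: weight 26, value 120
- 1×A + 1×D + 3×E: weight 29, value 117
- 1×A + 1×C + 3×E: weight 29, value 116
- 2×A + 1×B + 3×E: weight 29, value 116
Best: 120 pts.

120 pts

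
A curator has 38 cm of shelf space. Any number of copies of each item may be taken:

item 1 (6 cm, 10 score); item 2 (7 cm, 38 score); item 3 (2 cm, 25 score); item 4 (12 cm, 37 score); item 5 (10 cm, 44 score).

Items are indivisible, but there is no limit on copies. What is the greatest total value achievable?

475 score

Best value-per-unit is item 3 at 25/2, and filling with it alone uses length 19×2=38. No mix of the others beats 19×25 = 475.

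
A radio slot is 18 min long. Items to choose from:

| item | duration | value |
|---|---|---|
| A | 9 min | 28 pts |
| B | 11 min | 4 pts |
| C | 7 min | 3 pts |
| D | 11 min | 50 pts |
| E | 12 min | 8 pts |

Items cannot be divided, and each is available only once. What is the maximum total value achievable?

53 pts

Check high-value combinations within 18 min:
- C+D: duration 7+11=18, value 3+50=53
- D: duration 11, value 50
- A+C: duration 9+7=16, value 28+3=31
- A: duration 9, value 28
Best: 53 pts.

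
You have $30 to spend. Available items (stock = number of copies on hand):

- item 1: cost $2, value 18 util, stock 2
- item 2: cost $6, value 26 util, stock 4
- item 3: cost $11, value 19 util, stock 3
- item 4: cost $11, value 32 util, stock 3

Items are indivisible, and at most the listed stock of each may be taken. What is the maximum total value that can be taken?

Top feasible selections:
- 2×item 1 + 4×item 2: cost 28, value 140
- 1×item 1 + 4×item 2: cost 26, value 122
- 2×item 1 + 2×item 2 + 1×item 4: cost 27, value 120
- 2×item 1 + 3×item 2: cost 22, value 114
Best: 140 util.

140 util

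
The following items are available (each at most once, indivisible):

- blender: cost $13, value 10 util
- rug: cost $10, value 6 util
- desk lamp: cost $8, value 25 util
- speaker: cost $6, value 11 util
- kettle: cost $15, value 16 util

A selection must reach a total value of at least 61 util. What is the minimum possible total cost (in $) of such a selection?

Subsets with value ≥ 61, sorted by total cost:
- blender+desk lamp+speaker+kettle: cost 42, value 62
- blender+rug+desk lamp+speaker+kettle: cost 52, value 68
Minimum cost: 42 $.

42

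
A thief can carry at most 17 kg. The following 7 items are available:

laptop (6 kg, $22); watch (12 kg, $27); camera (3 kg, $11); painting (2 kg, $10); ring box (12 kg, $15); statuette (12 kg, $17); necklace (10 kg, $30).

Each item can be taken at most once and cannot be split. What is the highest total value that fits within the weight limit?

This is a 0/1 knapsack; check combinations near the capacity.
- laptop+necklace: weight 6+10=16, value 22+30=52
- camera+painting+necklace: weight 3+2+10=15, value 11+10+30=51
- watch+camera+painting: weight 12+3+2=17, value 27+11+10=48
- laptop+camera+painting: weight 6+3+2=11, value 22+11+10=43
Best: $52.

$52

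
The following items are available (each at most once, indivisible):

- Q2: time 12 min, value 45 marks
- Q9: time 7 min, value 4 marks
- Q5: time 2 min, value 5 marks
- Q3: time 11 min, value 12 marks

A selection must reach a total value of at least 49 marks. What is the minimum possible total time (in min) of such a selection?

14

Subsets with value ≥ 49, sorted by total time:
- Q2+Q5: time 14, value 50
- Q2+Q9: time 19, value 49
Minimum time: 14 min.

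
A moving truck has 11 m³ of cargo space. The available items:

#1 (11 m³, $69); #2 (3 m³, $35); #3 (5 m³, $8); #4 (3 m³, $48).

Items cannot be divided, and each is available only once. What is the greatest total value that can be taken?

Check high-value combinations within 11 m³:
- #2+#3+#4: volume 3+5+3=11, value 35+8+48=91
- #2+#4: volume 3+3=6, value 35+48=83
- #1: volume 11, value 69
Best: $91.

$91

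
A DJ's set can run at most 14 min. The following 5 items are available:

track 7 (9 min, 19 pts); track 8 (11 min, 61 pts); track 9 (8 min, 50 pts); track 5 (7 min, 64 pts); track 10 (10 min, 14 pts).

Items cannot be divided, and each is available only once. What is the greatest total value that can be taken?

64 pts

Check high-value combinations within 14 min:
- track 5: duration 7, value 64
- track 8: duration 11, value 61
- track 9: duration 8, value 50
Best: 64 pts.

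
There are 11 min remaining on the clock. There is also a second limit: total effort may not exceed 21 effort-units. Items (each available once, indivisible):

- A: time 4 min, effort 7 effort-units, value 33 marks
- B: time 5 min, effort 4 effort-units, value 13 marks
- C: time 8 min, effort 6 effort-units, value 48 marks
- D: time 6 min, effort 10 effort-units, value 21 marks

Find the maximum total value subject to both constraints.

54 marks

Feasible sets respecting both limits:
- A+D: time 10, effort 17, value 54
- C: time 8, effort 6, value 48
- A+B: time 9, effort 11, value 46
Best: 54 marks.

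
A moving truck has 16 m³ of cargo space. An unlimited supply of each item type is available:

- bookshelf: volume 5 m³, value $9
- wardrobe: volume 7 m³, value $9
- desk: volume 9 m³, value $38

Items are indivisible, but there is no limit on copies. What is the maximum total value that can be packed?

$47

Best value-per-unit is desk at 38/9; filling with it alone gives 1×38 = 38.
Optimal mix: 1×bookshelf + 1×desk → volume 14, value 47.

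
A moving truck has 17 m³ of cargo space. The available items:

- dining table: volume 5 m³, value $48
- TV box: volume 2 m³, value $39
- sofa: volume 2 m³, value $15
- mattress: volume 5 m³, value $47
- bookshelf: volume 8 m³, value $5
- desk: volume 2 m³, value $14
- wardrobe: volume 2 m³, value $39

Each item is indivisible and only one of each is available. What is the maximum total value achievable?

$188

This is a 0/1 knapsack; check combinations near the capacity.
- dining table+TV box+sofa+mattress+wardrobe: volume 5+2+2+5+2=16, value 48+39+15+47+39=188
- dining table+TV box+mattress+desk+wardrobe: volume 5+2+5+2+2=16, value 48+39+47+14+39=187
- dining table+TV box+mattress+wardrobe: volume 5+2+5+2=14, value 48+39+47+39=173
- dining table+TV box+sofa+mattress+desk: volume 5+2+2+5+2=16, value 48+39+15+47+14=163
Best: $188.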